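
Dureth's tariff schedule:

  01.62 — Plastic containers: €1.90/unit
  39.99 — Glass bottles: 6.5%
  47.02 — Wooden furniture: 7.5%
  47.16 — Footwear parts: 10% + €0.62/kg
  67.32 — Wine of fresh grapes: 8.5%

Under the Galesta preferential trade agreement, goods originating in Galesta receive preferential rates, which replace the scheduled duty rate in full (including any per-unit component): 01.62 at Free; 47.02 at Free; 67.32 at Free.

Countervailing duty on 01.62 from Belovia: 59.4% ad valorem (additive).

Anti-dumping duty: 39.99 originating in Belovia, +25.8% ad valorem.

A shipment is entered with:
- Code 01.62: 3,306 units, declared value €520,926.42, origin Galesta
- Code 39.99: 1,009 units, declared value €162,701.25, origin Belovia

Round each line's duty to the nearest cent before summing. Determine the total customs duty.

Line 1 (01.62, Galesta, 3,306 units, €520,926.42):
Base rate for 01.62 is €1.90/unit.
Origin Galesta qualifies under the Dureth–Galesta agreement and 01.62 is covered: preferential rate Free applies instead.
The additional-duty order on 01.62 targets Belovia, not Galesta; it does not apply.
Duty = €520,926.42 × 0% = €0.00.
Line 2 (39.99, Belovia, 1,009 units, €162,701.25):
Base rate for 39.99 is 6.5%.
Additional duty on 39.99 from Belovia: +25.8%. Applied ad valorem rate: 6.5% + 25.8% = 32.3%.
Duty = €162,701.25 × 32.3% = €52,552.50.
Total = €0.00 + €52,552.50 = €52,552.50.

€52,552.50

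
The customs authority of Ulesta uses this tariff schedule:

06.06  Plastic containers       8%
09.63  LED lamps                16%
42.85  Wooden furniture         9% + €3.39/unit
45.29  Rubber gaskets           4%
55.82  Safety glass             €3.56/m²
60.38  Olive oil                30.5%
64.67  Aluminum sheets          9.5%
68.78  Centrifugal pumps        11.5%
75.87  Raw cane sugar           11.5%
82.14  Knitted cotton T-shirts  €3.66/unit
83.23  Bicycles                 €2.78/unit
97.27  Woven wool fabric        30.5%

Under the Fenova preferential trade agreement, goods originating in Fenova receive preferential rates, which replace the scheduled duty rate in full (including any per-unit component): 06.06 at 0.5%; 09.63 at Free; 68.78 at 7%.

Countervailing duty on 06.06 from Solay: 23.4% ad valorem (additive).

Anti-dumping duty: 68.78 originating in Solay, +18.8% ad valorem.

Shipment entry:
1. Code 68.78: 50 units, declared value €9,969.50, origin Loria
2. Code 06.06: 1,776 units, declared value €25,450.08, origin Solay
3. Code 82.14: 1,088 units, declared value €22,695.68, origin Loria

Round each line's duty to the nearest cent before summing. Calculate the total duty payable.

€13,119.90

Line 1 (68.78, Loria, 50 units, €9,969.50):
Base rate for 68.78 is 11.5%.
68.78 has an FTA preferential rate, but origin Loria is not Fenova; base rate stands.
The additional-duty order on 68.78 targets Solay, not Loria; it does not apply.
Duty = €9,969.50 × 11.5% = €1,146.49.
Line 2 (06.06, Solay, 1,776 units, €25,450.08):
Base rate for 06.06 is 8%.
06.06 has an FTA preferential rate, but origin Solay is not Fenova; base rate stands.
Additional duty on 06.06 from Solay: +23.4%. Applied ad valorem rate: 8% + 23.4% = 31.4%.
Duty = €25,450.08 × 31.4% = €7,991.33.
Line 3 (82.14, Loria, 1,088 units, €22,695.68):
Base rate for 82.14 is €3.66/unit.
Duty = 1,088 × €3.66 = €3,982.08.
Total = €1,146.49 + €7,991.33 + €3,982.08 = €13,119.90.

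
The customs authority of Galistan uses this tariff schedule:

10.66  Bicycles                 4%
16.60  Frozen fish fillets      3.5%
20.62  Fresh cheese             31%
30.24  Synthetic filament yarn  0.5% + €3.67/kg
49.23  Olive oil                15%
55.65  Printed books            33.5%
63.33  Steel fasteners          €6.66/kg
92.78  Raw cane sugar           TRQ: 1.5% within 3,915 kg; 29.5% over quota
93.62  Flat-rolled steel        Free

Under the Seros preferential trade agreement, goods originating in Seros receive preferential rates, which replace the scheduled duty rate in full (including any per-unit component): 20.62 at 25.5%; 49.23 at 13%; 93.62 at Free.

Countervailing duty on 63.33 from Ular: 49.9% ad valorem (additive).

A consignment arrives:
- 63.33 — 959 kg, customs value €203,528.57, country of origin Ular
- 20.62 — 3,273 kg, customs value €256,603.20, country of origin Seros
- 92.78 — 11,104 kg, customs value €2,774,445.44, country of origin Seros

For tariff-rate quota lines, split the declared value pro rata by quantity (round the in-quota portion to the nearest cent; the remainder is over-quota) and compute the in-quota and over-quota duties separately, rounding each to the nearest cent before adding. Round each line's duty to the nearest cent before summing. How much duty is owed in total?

€717,946.39

Line 1 (63.33, Ular, 959 kg, €203,528.57):
Base rate for 63.33 is €6.66/kg.
Additional duty on 63.33 from Ular: +49.9% ad valorem. Applied ad valorem rate = 49.9%.
Duty = €203,528.57 × 49.9% + 959 × €6.66 = €107,947.70.
Line 2 (20.62, Seros, 3,273 kg, €256,603.20):
Base rate for 20.62 is 31%.
Origin Seros qualifies under the Galistan–Seros agreement and 20.62 is covered: preferential rate 25.5% applies instead.
Duty = €256,603.20 × 25.5% = €65,433.82.
Line 3 (92.78, Seros, 11,104 kg, €2,774,445.44):
Code 92.78 is under a tariff-rate quota (threshold 3,915 kg). In-quota: 3,915 kg at 1.5%; over-quota: 7,189 kg at 29.5%.
Pro-rata value split: in-quota = €2,774,445.44 × 3,915/11,104 = €978,201.90; over-quota = €2,774,445.44 − €978,201.90 = €1,796,243.54.
In-quota duty = €978,201.90 × 1.5% = €14,673.03. Over-quota duty = €1,796,243.54 × 29.5% = €529,891.84.
Line duty = €14,673.03 + €529,891.84 = €544,564.87.
Total = €107,947.70 + €65,433.82 + €544,564.87 = €717,946.39.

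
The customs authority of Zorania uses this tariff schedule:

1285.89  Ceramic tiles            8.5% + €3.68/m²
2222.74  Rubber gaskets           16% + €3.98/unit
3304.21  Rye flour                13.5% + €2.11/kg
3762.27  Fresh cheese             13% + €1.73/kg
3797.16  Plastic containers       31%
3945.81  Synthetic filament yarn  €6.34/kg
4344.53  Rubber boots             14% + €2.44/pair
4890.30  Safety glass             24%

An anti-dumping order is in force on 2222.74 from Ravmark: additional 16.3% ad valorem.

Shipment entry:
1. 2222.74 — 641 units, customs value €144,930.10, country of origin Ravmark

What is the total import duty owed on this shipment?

Line 1 (2222.74, Ravmark, 641 units, €144,930.10):
Base rate for 2222.74 is 16% + €3.98/unit.
Additional duty on 2222.74 from Ravmark: +16.3%. Applied ad valorem rate: 16% + 16.3% = 32.3%.
Duty = €144,930.10 × 32.3% + 641 × €3.98 = €49,363.60.

€49,363.60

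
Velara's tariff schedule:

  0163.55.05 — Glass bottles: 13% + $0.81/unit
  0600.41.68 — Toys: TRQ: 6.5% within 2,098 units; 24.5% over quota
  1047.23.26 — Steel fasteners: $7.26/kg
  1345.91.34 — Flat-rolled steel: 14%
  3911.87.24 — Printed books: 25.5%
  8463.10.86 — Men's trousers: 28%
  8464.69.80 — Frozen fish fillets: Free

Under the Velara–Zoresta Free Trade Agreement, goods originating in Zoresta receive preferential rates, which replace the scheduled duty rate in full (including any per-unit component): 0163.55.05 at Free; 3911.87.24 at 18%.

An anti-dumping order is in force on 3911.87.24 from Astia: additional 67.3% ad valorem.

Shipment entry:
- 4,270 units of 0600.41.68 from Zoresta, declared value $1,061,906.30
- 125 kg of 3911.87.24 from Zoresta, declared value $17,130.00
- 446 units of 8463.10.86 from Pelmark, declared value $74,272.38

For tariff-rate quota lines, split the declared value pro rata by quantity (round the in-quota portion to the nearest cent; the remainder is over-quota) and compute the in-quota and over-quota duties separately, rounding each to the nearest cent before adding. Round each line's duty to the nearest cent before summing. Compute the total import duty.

Line 1 (0600.41.68, Zoresta, 4,270 units, $1,061,906.30):
Code 0600.41.68 is under a tariff-rate quota (threshold 2,098 units). In-quota: 2,098 units at 6.5%; over-quota: 2,172 units at 24.5%.
Pro-rata value split: in-quota = $1,061,906.30 × 2,098/4,270 = $521,751.62; over-quota = $1,061,906.30 − $521,751.62 = $540,154.68.
In-quota duty = $521,751.62 × 6.5% = $33,913.86. Over-quota duty = $540,154.68 × 24.5% = $132,337.90.
Line duty = $33,913.86 + $132,337.90 = $166,251.76.
Line 2 (3911.87.24, Zoresta, 125 kg, $17,130.00):
Base rate for 3911.87.24 is 25.5%.
Origin Zoresta qualifies under the Velara–Zoresta agreement and 3911.87.24 is covered: preferential rate 18% applies instead.
The additional-duty order on 3911.87.24 targets Astia, not Zoresta; it does not apply.
Duty = $17,130.00 × 18% = $3,083.40.
Line 3 (8463.10.86, Pelmark, 446 units, $74,272.38):
Base rate for 8463.10.86 is 28%.
Duty = $74,272.38 × 28% = $20,796.27.
Total = $166,251.76 + $3,083.40 + $20,796.27 = $190,131.43.

$190,131.43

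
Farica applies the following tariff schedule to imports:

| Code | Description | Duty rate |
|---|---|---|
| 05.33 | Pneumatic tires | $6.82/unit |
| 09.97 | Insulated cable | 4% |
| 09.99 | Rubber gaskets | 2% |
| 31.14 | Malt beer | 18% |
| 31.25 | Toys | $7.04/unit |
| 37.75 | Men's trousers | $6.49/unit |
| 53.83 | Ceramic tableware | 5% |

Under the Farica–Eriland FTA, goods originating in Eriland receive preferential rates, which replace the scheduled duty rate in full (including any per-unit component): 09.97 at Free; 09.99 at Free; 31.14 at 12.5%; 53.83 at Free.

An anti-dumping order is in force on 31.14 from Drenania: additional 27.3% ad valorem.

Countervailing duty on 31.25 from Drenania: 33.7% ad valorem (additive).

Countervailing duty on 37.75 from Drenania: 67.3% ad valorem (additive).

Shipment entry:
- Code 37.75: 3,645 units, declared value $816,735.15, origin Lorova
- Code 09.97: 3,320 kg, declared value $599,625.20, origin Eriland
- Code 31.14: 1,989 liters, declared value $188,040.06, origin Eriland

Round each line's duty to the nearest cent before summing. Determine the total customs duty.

Line 1 (37.75, Lorova, 3,645 units, $816,735.15):
Base rate for 37.75 is $6.49/unit.
The additional-duty order on 37.75 targets Drenania, not Lorova; it does not apply.
Duty = 3,645 × $6.49 = $23,656.05.
Line 2 (09.97, Eriland, 3,320 kg, $599,625.20):
Base rate for 09.97 is 4%.
Origin Eriland qualifies under the Farica–Eriland agreement and 09.97 is covered: preferential rate Free applies instead.
Duty = $599,625.20 × 0% = $0.00.
Line 3 (31.14, Eriland, 1,989 liters, $188,040.06):
Base rate for 31.14 is 18%.
Origin Eriland qualifies under the Farica–Eriland agreement and 31.14 is covered: preferential rate 12.5% applies instead.
The additional-duty order on 31.14 targets Drenania, not Eriland; it does not apply.
Duty = $188,040.06 × 12.5% = $23,505.01.
Total = $23,656.05 + $0.00 + $23,505.01 = $47,161.06.

$47,161.06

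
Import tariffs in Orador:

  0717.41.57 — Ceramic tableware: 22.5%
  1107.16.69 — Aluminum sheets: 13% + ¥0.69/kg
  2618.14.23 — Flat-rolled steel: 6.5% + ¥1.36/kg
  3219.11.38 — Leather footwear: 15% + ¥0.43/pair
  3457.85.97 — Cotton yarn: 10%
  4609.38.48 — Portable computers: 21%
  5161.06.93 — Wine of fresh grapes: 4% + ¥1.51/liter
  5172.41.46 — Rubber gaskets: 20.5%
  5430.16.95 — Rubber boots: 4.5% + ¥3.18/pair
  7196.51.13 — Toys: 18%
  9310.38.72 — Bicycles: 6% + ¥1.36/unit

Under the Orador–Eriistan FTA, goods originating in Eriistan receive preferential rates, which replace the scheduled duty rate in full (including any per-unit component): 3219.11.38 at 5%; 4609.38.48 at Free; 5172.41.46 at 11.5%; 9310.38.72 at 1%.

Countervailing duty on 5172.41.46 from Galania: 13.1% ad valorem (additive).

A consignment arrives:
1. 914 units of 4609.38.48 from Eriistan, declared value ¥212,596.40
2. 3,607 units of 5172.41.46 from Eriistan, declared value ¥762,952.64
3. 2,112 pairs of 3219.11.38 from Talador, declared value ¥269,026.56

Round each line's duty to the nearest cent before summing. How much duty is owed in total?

¥129,001.69

Line 1 (4609.38.48, Eriistan, 914 units, ¥212,596.40):
Base rate for 4609.38.48 is 21%.
Origin Eriistan qualifies under the Orador–Eriistan agreement and 4609.38.48 is covered: preferential rate Free applies instead.
Duty = ¥212,596.40 × 0% = ¥0.00.
Line 2 (5172.41.46, Eriistan, 3,607 units, ¥762,952.64):
Base rate for 5172.41.46 is 20.5%.
Origin Eriistan qualifies under the Orador–Eriistan agreement and 5172.41.46 is covered: preferential rate 11.5% applies instead.
The additional-duty order on 5172.41.46 targets Galania, not Eriistan; it does not apply.
Duty = ¥762,952.64 × 11.5% = ¥87,739.55.
Line 3 (3219.11.38, Talador, 2,112 pairs, ¥269,026.56):
Base rate for 3219.11.38 is 15% + ¥0.43/pair.
3219.11.38 has an FTA preferential rate, but origin Talador is not Eriistan; base rate stands.
Duty = ¥269,026.56 × 15% + 2,112 × ¥0.43 = ¥41,262.14.
Total = ¥0.00 + ¥87,739.55 + ¥41,262.14 = ¥129,001.69.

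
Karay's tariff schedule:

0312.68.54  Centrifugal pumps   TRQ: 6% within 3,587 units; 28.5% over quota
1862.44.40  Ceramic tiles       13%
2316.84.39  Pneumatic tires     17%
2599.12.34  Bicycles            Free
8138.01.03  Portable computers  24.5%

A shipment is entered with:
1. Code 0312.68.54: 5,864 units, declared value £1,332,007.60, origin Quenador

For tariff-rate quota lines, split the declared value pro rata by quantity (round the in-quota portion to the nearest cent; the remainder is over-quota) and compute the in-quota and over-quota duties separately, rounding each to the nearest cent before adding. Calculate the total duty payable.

£196,295.08

Line 1 (0312.68.54, Quenador, 5,864 units, £1,332,007.60):
Code 0312.68.54 is under a tariff-rate quota (threshold 3,587 units). In-quota: 3,587 units at 6%; over-quota: 2,277 units at 28.5%.
Pro-rata value split: in-quota = £1,332,007.60 × 3,587/5,864 = £814,787.05; over-quota = £1,332,007.60 − £814,787.05 = £517,220.55.
In-quota duty = £814,787.05 × 6% = £48,887.22. Over-quota duty = £517,220.55 × 28.5% = £147,407.86.
Line duty = £48,887.22 + £147,407.86 = £196,295.08.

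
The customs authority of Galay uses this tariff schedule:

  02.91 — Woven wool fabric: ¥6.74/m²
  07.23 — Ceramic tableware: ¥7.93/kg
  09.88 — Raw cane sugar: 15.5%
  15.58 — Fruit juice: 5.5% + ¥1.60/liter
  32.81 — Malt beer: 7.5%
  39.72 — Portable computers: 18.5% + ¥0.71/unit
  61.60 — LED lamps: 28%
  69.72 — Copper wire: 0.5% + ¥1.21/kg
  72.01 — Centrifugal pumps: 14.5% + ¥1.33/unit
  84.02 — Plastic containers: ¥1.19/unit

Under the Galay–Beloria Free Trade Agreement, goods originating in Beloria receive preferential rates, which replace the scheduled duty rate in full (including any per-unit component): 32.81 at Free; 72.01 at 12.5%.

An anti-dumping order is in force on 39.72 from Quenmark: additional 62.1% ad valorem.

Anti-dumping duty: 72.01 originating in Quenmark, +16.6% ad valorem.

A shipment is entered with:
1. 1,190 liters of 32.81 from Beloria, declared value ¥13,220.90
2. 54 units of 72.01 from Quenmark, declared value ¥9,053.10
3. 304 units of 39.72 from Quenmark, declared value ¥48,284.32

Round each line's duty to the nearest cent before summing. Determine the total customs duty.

Line 1 (32.81, Beloria, 1,190 liters, ¥13,220.90):
Base rate for 32.81 is 7.5%.
Origin Beloria qualifies under the Galay–Beloria agreement and 32.81 is covered: preferential rate Free applies instead.
Duty = ¥13,220.90 × 0% = ¥0.00.
Line 2 (72.01, Quenmark, 54 units, ¥9,053.10):
Base rate for 72.01 is 14.5% + ¥1.33/unit.
72.01 has an FTA preferential rate, but origin Quenmark is not Beloria; base rate stands.
Additional duty on 72.01 from Quenmark: +16.6%. Applied ad valorem rate: 14.5% + 16.6% = 31.1%.
Duty = ¥9,053.10 × 31.1% + 54 × ¥1.33 = ¥2,887.33.
Line 3 (39.72, Quenmark, 304 units, ¥48,284.32):
Base rate for 39.72 is 18.5% + ¥0.71/unit.
Additional duty on 39.72 from Quenmark: +62.1%. Applied ad valorem rate: 18.5% + 62.1% = 80.6%.
Duty = ¥48,284.32 × 80.6% + 304 × ¥0.71 = ¥39,133.00.
Total = ¥0.00 + ¥2,887.33 + ¥39,133.00 = ¥42,020.33.

¥42,020.33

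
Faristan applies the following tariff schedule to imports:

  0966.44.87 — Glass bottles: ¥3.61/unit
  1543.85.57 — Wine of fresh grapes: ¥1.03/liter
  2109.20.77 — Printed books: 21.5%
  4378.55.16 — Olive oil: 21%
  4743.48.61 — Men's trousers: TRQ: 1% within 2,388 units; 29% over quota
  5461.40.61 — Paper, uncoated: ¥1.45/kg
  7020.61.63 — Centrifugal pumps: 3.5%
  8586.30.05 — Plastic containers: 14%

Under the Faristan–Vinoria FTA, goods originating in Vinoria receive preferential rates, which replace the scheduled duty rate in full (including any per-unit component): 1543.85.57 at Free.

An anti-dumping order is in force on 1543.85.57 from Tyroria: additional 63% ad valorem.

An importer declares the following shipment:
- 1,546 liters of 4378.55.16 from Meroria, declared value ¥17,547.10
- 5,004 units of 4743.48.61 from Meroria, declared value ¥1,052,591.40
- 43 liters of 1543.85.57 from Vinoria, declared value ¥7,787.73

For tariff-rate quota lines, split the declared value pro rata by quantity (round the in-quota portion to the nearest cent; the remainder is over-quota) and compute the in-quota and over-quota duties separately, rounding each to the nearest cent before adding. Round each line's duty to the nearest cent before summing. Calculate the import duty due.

¥168,287.97

Line 1 (4378.55.16, Meroria, 1,546 liters, ¥17,547.10):
Base rate for 4378.55.16 is 21%.
Duty = ¥17,547.10 × 21% = ¥3,684.89.
Line 2 (4743.48.61, Meroria, 5,004 units, ¥1,052,591.40):
Code 4743.48.61 is under a tariff-rate quota (threshold 2,388 units). In-quota: 2,388 units at 1%; over-quota: 2,616 units at 29%.
Pro-rata value split: in-quota = ¥1,052,591.40 × 2,388/5,004 = ¥502,315.80; over-quota = ¥1,052,591.40 − ¥502,315.80 = ¥550,275.60.
In-quota duty = ¥502,315.80 × 1% = ¥5,023.16. Over-quota duty = ¥550,275.60 × 29% = ¥159,579.92.
Line duty = ¥5,023.16 + ¥159,579.92 = ¥164,603.08.
Line 3 (1543.85.57, Vinoria, 43 liters, ¥7,787.73):
Base rate for 1543.85.57 is ¥1.03/liter.
Origin Vinoria qualifies under the Faristan–Vinoria agreement and 1543.85.57 is covered: preferential rate Free applies instead.
The additional-duty order on 1543.85.57 targets Tyroria, not Vinoria; it does not apply.
Duty = ¥7,787.73 × 0% = ¥0.00.
Total = ¥3,684.89 + ¥164,603.08 + ¥0.00 = ¥168,287.97.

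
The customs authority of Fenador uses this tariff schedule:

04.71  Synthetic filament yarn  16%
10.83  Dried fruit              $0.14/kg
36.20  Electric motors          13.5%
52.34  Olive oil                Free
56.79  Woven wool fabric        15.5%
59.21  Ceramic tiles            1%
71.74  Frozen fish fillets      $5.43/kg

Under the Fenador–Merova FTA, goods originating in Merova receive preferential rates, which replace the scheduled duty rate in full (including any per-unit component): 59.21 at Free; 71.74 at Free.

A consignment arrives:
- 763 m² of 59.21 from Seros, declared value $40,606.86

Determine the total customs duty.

$406.07

Line 1 (59.21, Seros, 763 m², $40,606.86):
Base rate for 59.21 is 1%.
59.21 has an FTA preferential rate, but origin Seros is not Merova; base rate stands.
Duty = $40,606.86 × 1% = $406.07.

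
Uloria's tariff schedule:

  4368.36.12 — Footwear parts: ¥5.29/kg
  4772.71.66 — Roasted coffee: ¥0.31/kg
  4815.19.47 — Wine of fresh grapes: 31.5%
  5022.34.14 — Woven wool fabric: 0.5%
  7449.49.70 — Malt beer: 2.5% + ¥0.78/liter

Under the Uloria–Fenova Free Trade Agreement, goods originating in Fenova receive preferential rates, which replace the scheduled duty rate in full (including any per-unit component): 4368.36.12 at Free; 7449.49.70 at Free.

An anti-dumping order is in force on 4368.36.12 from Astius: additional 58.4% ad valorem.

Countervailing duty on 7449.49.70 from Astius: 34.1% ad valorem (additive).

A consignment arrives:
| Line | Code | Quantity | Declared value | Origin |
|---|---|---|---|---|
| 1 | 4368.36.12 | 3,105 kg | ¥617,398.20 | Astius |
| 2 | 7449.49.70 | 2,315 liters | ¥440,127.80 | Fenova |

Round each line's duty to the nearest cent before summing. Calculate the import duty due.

Line 1 (4368.36.12, Astius, 3,105 kg, ¥617,398.20):
Base rate for 4368.36.12 is ¥5.29/kg.
4368.36.12 has an FTA preferential rate, but origin Astius is not Fenova; base rate stands.
Additional duty on 4368.36.12 from Astius: +58.4% ad valorem. Applied ad valorem rate = 58.4%.
Duty = ¥617,398.20 × 58.4% + 3,105 × ¥5.29 = ¥376,986.00.
Line 2 (7449.49.70, Fenova, 2,315 liters, ¥440,127.80):
Base rate for 7449.49.70 is 2.5% + ¥0.78/liter.
Origin Fenova qualifies under the Uloria–Fenova agreement and 7449.49.70 is covered: preferential rate Free applies instead.
The additional-duty order on 7449.49.70 targets Astius, not Fenova; it does not apply.
Duty = ¥440,127.80 × 0% = ¥0.00.
Total = ¥376,986.00 + ¥0.00 = ¥376,986.00.

¥376,986.00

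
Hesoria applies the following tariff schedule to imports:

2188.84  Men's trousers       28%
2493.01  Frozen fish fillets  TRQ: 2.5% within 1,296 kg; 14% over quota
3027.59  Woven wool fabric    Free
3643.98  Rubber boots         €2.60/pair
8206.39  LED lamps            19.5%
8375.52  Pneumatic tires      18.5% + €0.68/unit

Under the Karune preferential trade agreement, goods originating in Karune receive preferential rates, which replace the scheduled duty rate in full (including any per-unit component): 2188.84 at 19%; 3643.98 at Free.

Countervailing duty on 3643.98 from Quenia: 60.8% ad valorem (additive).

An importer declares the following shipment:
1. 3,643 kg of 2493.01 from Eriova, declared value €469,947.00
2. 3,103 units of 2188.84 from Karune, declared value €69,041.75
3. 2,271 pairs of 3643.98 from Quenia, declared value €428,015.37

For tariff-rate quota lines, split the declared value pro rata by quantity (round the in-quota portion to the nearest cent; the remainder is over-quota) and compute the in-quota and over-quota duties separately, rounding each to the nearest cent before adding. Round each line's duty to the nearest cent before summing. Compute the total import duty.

€325,822.29

Line 1 (2493.01, Eriova, 3,643 kg, €469,947.00):
Code 2493.01 is under a tariff-rate quota (threshold 1,296 kg). In-quota: 1,296 kg at 2.5%; over-quota: 2,347 kg at 14%.
Pro-rata value split: in-quota = €469,947.00 × 1,296/3,643 = €167,184.00; over-quota = €469,947.00 − €167,184.00 = €302,763.00.
In-quota duty = €167,184.00 × 2.5% = €4,179.60. Over-quota duty = €302,763.00 × 14% = €42,386.82.
Line duty = €4,179.60 + €42,386.82 = €46,566.42.
Line 2 (2188.84, Karune, 3,103 units, €69,041.75):
Base rate for 2188.84 is 28%.
Origin Karune qualifies under the Hesoria–Karune agreement and 2188.84 is covered: preferential rate 19% applies instead.
Duty = €69,041.75 × 19% = €13,117.93.
Line 3 (3643.98, Quenia, 2,271 pairs, €428,015.37):
Base rate for 3643.98 is €2.60/pair.
3643.98 has an FTA preferential rate, but origin Quenia is not Karune; base rate stands.
Additional duty on 3643.98 from Quenia: +60.8% ad valorem. Applied ad valorem rate = 60.8%.
Duty = €428,015.37 × 60.8% + 2,271 × €2.60 = €266,137.94.
Total = €46,566.42 + €13,117.93 + €266,137.94 = €325,822.29.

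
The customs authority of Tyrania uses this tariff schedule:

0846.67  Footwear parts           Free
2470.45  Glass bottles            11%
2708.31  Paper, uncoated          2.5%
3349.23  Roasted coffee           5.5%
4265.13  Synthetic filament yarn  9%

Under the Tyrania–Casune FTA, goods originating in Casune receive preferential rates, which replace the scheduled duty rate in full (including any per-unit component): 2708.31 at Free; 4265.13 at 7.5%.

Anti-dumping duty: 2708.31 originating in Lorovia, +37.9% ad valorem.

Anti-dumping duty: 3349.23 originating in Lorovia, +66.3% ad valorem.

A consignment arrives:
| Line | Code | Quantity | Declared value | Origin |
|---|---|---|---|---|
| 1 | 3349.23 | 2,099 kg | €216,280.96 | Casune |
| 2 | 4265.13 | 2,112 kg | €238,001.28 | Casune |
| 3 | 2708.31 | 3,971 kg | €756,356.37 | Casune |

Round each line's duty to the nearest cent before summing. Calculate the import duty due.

€29,745.55

Line 1 (3349.23, Casune, 2,099 kg, €216,280.96):
Base rate for 3349.23 is 5.5%.
Origin Casune is the FTA partner but 3349.23 is not on the preference list; base rate stands.
The additional-duty order on 3349.23 targets Lorovia, not Casune; it does not apply.
Duty = €216,280.96 × 5.5% = €11,895.45.
Line 2 (4265.13, Casune, 2,112 kg, €238,001.28):
Base rate for 4265.13 is 9%.
Origin Casune qualifies under the Tyrania–Casune agreement and 4265.13 is covered: preferential rate 7.5% applies instead.
Duty = €238,001.28 × 7.5% = €17,850.10.
Line 3 (2708.31, Casune, 3,971 kg, €756,356.37):
Base rate for 2708.31 is 2.5%.
Origin Casune qualifies under the Tyrania–Casune agreement and 2708.31 is covered: preferential rate Free applies instead.
The additional-duty order on 2708.31 targets Lorovia, not Casune; it does not apply.
Duty = €756,356.37 × 0% = €0.00.
Total = €11,895.45 + €17,850.10 + €0.00 = €29,745.55.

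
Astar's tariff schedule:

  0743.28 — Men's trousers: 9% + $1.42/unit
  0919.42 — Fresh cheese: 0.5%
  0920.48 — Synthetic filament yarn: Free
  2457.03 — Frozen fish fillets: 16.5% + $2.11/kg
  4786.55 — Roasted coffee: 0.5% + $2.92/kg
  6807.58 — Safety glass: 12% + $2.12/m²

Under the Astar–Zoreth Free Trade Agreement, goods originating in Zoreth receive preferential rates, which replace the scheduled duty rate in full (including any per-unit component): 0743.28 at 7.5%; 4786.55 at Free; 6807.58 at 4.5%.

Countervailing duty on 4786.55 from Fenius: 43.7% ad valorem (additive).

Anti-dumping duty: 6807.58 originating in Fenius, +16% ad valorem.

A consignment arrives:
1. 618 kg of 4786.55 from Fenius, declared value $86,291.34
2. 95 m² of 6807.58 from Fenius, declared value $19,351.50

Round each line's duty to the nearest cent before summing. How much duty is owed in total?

Line 1 (4786.55, Fenius, 618 kg, $86,291.34):
Base rate for 4786.55 is 0.5% + $2.92/kg.
4786.55 has an FTA preferential rate, but origin Fenius is not Zoreth; base rate stands.
Additional duty on 4786.55 from Fenius: +43.7%. Applied ad valorem rate: 0.5% + 43.7% = 44.2%.
Duty = $86,291.34 × 44.2% + 618 × $2.92 = $39,945.33.
Line 2 (6807.58, Fenius, 95 m², $19,351.50):
Base rate for 6807.58 is 12% + $2.12/m².
6807.58 has an FTA preferential rate, but origin Fenius is not Zoreth; base rate stands.
Additional duty on 6807.58 from Fenius: +16%. Applied ad valorem rate: 12% + 16% = 28%.
Duty = $19,351.50 × 28% + 95 × $2.12 = $5,619.82.
Total = $39,945.33 + $5,619.82 = $45,565.15.

$45,565.15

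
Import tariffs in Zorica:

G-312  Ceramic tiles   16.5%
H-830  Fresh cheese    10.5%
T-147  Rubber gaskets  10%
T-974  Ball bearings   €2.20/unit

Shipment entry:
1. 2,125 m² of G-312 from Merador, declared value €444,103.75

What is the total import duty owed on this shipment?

Line 1 (G-312, Merador, 2,125 m², €444,103.75):
Base rate for G-312 is 16.5%.
Duty = €444,103.75 × 16.5% = €73,277.12.

€73,277.12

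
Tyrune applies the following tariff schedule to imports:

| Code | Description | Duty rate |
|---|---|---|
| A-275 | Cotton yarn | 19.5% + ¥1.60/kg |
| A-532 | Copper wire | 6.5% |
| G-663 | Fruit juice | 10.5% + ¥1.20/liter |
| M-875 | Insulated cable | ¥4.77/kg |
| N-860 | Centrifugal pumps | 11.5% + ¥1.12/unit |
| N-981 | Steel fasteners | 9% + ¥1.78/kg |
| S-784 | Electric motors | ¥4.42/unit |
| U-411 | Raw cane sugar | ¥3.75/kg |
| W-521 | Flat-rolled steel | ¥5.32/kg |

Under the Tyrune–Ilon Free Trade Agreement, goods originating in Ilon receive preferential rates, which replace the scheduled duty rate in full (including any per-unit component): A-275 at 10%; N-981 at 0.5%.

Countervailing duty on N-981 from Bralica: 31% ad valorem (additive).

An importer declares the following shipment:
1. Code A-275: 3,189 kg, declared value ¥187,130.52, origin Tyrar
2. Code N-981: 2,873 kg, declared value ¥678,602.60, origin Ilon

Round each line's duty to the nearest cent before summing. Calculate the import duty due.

¥44,985.86

Line 1 (A-275, Tyrar, 3,189 kg, ¥187,130.52):
Base rate for A-275 is 19.5% + ¥1.60/kg.
A-275 has an FTA preferential rate, but origin Tyrar is not Ilon; base rate stands.
Duty = ¥187,130.52 × 19.5% + 3,189 × ¥1.60 = ¥41,592.85.
Line 2 (N-981, Ilon, 2,873 kg, ¥678,602.60):
Base rate for N-981 is 9% + ¥1.78/kg.
Origin Ilon qualifies under the Tyrune–Ilon agreement and N-981 is covered: preferential rate 0.5% applies instead.
The additional-duty order on N-981 targets Bralica, not Ilon; it does not apply.
Duty = ¥678,602.60 × 0.5% = ¥3,393.01.
Total = ¥41,592.85 + ¥3,393.01 = ¥44,985.86.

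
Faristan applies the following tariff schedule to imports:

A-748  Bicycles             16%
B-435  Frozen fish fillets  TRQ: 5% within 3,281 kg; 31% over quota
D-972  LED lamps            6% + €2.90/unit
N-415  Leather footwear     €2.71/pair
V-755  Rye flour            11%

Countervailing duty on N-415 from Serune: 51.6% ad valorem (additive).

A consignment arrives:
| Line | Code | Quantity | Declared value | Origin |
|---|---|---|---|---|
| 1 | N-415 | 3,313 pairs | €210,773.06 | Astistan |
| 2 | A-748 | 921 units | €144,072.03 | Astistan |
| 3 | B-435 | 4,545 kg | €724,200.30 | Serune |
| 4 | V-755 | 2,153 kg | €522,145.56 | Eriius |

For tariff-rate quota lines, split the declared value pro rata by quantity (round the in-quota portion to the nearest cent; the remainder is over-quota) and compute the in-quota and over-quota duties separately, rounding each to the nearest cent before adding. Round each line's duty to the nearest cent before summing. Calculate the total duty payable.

Line 1 (N-415, Astistan, 3,313 pairs, €210,773.06):
Base rate for N-415 is €2.71/pair.
The additional-duty order on N-415 targets Serune, not Astistan; it does not apply.
Duty = 3,313 × €2.71 = €8,978.23.
Line 2 (A-748, Astistan, 921 units, €144,072.03):
Base rate for A-748 is 16%.
Duty = €144,072.03 × 16% = €23,051.52.
Line 3 (B-435, Serune, 4,545 kg, €724,200.30):
Code B-435 is under a tariff-rate quota (threshold 3,281 kg). In-quota: 3,281 kg at 5%; over-quota: 1,264 kg at 31%.
Pro-rata value split: in-quota = €724,200.30 × 3,281/4,545 = €522,794.54; over-quota = €724,200.30 − €522,794.54 = €201,405.76.
In-quota duty = €522,794.54 × 5% = €26,139.73. Over-quota duty = €201,405.76 × 31% = €62,435.79.
Line duty = €26,139.73 + €62,435.79 = €88,575.52.
Line 4 (V-755, Eriius, 2,153 kg, €522,145.56):
Base rate for V-755 is 11%.
Duty = €522,145.56 × 11% = €57,436.01.
Total = €8,978.23 + €23,051.52 + €88,575.52 + €57,436.01 = €178,041.28.

€178,041.28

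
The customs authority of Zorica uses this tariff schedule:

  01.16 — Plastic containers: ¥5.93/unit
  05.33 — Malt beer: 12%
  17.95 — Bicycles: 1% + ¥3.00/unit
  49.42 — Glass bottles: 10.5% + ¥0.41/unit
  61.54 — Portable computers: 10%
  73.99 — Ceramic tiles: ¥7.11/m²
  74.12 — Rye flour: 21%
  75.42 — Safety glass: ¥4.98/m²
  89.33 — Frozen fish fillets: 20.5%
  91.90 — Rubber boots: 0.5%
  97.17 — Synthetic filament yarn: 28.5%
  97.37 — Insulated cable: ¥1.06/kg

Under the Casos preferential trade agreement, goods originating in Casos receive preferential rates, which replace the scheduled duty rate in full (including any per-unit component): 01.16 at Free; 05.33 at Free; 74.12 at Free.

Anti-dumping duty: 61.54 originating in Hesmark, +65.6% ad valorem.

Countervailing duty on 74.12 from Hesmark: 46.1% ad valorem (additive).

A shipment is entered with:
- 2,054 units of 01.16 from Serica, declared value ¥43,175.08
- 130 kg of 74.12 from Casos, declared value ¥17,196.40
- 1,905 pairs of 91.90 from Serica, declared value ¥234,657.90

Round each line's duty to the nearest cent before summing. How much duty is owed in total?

¥13,353.51

Line 1 (01.16, Serica, 2,054 units, ¥43,175.08):
Base rate for 01.16 is ¥5.93/unit.
01.16 has an FTA preferential rate, but origin Serica is not Casos; base rate stands.
Duty = 2,054 × ¥5.93 = ¥12,180.22.
Line 2 (74.12, Casos, 130 kg, ¥17,196.40):
Base rate for 74.12 is 21%.
Origin Casos qualifies under the Zorica–Casos agreement and 74.12 is covered: preferential rate Free applies instead.
The additional-duty order on 74.12 targets Hesmark, not Casos; it does not apply.
Duty = ¥17,196.40 × 0% = ¥0.00.
Line 3 (91.90, Serica, 1,905 pairs, ¥234,657.90):
Base rate for 91.90 is 0.5%.
Duty = ¥234,657.90 × 0.5% = ¥1,173.29.
Total = ¥12,180.22 + ¥0.00 + ¥1,173.29 = ¥13,353.51.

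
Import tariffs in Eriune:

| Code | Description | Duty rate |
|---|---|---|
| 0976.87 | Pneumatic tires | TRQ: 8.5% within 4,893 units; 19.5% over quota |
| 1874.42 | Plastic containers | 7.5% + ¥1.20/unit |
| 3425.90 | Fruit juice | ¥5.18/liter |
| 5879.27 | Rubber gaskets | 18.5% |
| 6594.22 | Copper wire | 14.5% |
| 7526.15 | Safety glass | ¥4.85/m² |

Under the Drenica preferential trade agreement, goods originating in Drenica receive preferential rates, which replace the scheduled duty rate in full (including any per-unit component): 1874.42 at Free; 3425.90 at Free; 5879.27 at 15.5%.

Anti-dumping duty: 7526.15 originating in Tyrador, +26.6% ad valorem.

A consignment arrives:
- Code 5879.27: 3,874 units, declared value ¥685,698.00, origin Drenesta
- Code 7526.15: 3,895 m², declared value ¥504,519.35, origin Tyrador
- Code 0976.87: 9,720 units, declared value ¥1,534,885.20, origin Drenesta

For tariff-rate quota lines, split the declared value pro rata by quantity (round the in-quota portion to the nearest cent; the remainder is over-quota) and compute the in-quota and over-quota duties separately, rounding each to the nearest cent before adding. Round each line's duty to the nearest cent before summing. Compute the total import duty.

¥494,257.75

Line 1 (5879.27, Drenesta, 3,874 units, ¥685,698.00):
Base rate for 5879.27 is 18.5%.
5879.27 has an FTA preferential rate, but origin Drenesta is not Drenica; base rate stands.
Duty = ¥685,698.00 × 18.5% = ¥126,854.13.
Line 2 (7526.15, Tyrador, 3,895 m², ¥504,519.35):
Base rate for 7526.15 is ¥4.85/m².
Additional duty on 7526.15 from Tyrador: +26.6% ad valorem. Applied ad valorem rate = 26.6%.
Duty = ¥504,519.35 × 26.6% + 3,895 × ¥4.85 = ¥153,092.90.
Line 3 (0976.87, Drenesta, 9,720 units, ¥1,534,885.20):
Code 0976.87 is under a tariff-rate quota (threshold 4,893 units). In-quota: 4,893 units at 8.5%; over-quota: 4,827 units at 19.5%.
Pro-rata value split: in-quota = ¥1,534,885.20 × 4,893/9,720 = ¥772,653.63; over-quota = ¥1,534,885.20 − ¥772,653.63 = ¥762,231.57.
In-quota duty = ¥772,653.63 × 8.5% = ¥65,675.56. Over-quota duty = ¥762,231.57 × 19.5% = ¥148,635.16.
Line duty = ¥65,675.56 + ¥148,635.16 = ¥214,310.72.
Total = ¥126,854.13 + ¥153,092.90 + ¥214,310.72 = ¥494,257.75.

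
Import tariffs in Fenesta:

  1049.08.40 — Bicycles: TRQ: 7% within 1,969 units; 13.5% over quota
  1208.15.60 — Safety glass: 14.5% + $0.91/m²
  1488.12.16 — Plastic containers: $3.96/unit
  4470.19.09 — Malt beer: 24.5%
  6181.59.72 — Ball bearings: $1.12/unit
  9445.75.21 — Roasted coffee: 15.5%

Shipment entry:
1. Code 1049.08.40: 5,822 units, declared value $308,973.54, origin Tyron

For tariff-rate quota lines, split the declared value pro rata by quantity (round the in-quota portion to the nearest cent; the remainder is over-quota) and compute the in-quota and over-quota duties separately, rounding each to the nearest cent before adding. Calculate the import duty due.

$34,919.27

Line 1 (1049.08.40, Tyron, 5,822 units, $308,973.54):
Code 1049.08.40 is under a tariff-rate quota (threshold 1,969 units). In-quota: 1,969 units at 7%; over-quota: 3,853 units at 13.5%.
Pro-rata value split: in-quota = $308,973.54 × 1,969/5,822 = $104,494.83; over-quota = $308,973.54 − $104,494.83 = $204,478.71.
In-quota duty = $104,494.83 × 7% = $7,314.64. Over-quota duty = $204,478.71 × 13.5% = $27,604.63.
Line duty = $7,314.64 + $27,604.63 = $34,919.27.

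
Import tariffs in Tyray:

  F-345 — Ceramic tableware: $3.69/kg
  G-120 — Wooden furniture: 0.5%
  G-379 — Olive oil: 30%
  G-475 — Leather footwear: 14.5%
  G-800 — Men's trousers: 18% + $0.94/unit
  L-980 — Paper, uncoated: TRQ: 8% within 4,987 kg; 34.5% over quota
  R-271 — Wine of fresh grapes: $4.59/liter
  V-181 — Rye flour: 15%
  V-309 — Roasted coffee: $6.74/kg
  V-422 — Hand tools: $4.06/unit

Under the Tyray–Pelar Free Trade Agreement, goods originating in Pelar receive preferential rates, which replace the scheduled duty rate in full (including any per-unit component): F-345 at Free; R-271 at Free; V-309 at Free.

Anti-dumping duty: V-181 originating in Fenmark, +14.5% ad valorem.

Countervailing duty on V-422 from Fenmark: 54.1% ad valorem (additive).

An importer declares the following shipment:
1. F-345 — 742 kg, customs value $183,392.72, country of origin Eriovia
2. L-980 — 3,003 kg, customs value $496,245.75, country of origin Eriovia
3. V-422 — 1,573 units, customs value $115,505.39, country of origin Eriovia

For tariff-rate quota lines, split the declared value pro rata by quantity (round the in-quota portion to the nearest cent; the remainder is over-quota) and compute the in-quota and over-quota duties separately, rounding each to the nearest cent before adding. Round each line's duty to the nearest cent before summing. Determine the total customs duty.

$48,824.02

Line 1 (F-345, Eriovia, 742 kg, $183,392.72):
Base rate for F-345 is $3.69/kg.
F-345 has an FTA preferential rate, but origin Eriovia is not Pelar; base rate stands.
Duty = 742 × $3.69 = $2,737.98.
Line 2 (L-980, Eriovia, 3,003 kg, $496,245.75):
Code L-980 is under a tariff-rate quota (threshold 4,987 kg). Quantity 3,003 kg is within the quota, so the in-quota rate 8% applies to the full value.
Duty = $496,245.75 × 8% = $39,699.66.
Line 3 (V-422, Eriovia, 1,573 units, $115,505.39):
Base rate for V-422 is $4.06/unit.
The additional-duty order on V-422 targets Fenmark, not Eriovia; it does not apply.
Duty = 1,573 × $4.06 = $6,386.38.
Total = $2,737.98 + $39,699.66 + $6,386.38 = $48,824.02.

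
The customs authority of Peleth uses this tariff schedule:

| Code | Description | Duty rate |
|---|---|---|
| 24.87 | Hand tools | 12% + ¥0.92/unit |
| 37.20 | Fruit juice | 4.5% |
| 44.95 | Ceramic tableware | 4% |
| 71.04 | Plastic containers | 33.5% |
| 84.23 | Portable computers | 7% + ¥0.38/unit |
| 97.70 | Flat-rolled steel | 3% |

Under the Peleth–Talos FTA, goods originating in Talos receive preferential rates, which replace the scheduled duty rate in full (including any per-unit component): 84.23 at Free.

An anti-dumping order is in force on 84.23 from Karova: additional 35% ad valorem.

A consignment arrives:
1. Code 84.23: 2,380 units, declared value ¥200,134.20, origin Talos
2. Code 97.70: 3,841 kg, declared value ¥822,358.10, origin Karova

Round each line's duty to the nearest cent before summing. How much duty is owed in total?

¥24,670.74

Line 1 (84.23, Talos, 2,380 units, ¥200,134.20):
Base rate for 84.23 is 7% + ¥0.38/unit.
Origin Talos qualifies under the Peleth–Talos agreement and 84.23 is covered: preferential rate Free applies instead.
The additional-duty order on 84.23 targets Karova, not Talos; it does not apply.
Duty = ¥200,134.20 × 0% = ¥0.00.
Line 2 (97.70, Karova, 3,841 kg, ¥822,358.10):
Base rate for 97.70 is 3%.
Duty = ¥822,358.10 × 3% = ¥24,670.74.
Total = ¥0.00 + ¥24,670.74 = ¥24,670.74.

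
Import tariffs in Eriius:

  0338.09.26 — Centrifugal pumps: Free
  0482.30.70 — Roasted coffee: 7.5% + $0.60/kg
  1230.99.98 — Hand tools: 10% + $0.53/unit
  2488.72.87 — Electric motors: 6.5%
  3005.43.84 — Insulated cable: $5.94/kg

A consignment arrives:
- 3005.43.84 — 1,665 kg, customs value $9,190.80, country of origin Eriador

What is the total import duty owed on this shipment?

$9,890.10

Line 1 (3005.43.84, Eriador, 1,665 kg, $9,190.80):
Base rate for 3005.43.84 is $5.94/kg.
Duty = 1,665 × $5.94 = $9,890.10.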